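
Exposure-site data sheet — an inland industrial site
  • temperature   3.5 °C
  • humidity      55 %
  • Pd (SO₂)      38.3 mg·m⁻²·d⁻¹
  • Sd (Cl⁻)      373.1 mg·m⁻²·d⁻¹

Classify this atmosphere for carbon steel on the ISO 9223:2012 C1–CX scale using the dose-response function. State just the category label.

carbon steel: T≤10 °C ⇒ hinge +0.150·(3.5−10) = -0.9750
  sulphur-dioxide contribution → 13.35 μm/a
  chloride contribution → 28.33 μm/a
  total first-year rate 41.68 μm/a
Category bounds: 25…50 μm/a bracket r_corr ⇒ C3

C3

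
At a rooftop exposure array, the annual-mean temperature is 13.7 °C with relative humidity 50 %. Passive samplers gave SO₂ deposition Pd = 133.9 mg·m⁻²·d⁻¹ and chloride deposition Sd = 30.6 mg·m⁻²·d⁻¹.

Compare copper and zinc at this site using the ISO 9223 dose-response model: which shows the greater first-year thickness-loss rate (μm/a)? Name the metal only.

zinc

copper: T>10 °C ⇒ hinge -0.080·(13.7−10) = -0.2960
  SO₂ term: 0.0053·133.9^0.26·exp(0.059·50-0.2960) = 0.2691
  Sd branch = 0.01025·Sd^0.27·e^(0.036·RH+0.049·T) = 0.3056 μm/a
  sum: 0.2691 + 0.3056 → r_corr = 0.5747 μm/a
zinc: f(T) = -0.071·(T−10) [T>10 °C] = -0.2627
  SO₂ term: 0.0129·133.9^0.44·exp(0.046·50-0.2627) = 0.8534
  Sd branch = 0.0175·Sd^0.57·e^(0.008·RH+0.085·T) = 0.588 μm/a
  sum: 0.8534 + 0.588 → r_corr = 1.441 μm/a
Ordering by μm/a: zinc (1.44) > copper (0.575)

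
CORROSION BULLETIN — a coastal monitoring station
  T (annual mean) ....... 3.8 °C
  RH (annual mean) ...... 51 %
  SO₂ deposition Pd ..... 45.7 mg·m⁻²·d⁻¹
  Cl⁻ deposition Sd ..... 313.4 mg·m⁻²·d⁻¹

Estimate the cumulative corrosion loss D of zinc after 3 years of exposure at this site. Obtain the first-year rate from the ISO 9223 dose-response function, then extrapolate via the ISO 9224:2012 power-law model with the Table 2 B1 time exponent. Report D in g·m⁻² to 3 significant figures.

D(3) = 26.8 g·m⁻²

zinc: T≤10 °C ⇒ hinge +0.038·(3.8−10) = -0.2356
  sulphur-dioxide contribution → 0.5721 μm/a
  chloride contribution → 0.9622 μm/a
  total first-year rate 1.534 μm/a
ISO 9224: D(t) = r_corr · t^b with b = 0.813 (zinc, B1)
  D(3) = 1.534 × 3^0.813 = 1.534 × 2.443 = 3.748 μm
  Mass loss = 3.748 μm × 7.14 g/cm³ = 26.76 g·m⁻²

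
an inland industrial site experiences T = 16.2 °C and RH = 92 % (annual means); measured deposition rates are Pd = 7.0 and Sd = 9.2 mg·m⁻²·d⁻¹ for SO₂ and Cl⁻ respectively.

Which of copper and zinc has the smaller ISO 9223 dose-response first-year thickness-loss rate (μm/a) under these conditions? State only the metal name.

copper: temperature factor f = -0.080·(6.2) = -0.4960
  sulphur-dioxide contribution → 1.219 μm/a
  chloride contribution → 1.133 μm/a
  total first-year rate 2.351 μm/a
zinc: temperature factor f = -0.071·(6.2) = -0.4402
  sulphur-dioxide contribution → 1.346 μm/a
  chloride contribution → 0.5129 μm/a
  total first-year rate 1.859 μm/a
Ordering by μm/a: copper (2.35) > zinc (1.86)

zinc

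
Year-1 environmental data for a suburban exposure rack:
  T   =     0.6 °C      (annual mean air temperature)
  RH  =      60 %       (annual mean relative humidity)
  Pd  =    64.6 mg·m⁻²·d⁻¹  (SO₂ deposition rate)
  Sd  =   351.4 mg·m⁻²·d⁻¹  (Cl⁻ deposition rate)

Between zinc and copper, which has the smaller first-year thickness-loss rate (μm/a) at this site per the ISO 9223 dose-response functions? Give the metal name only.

copper

zinc: T≤10 °C ⇒ hinge +0.038·(0.6−10) = -0.3572
  SO₂ term: 0.0129·64.6^0.44·exp(0.046·60-0.3572) = 0.8925
  Sd branch = 0.0175·Sd^0.57·e^(0.008·RH+0.085·T) = 0.8409 μm/a
  sum: 0.8925 + 0.8409 → r_corr = 1.733 μm/a
copper: f(T) = +0.126·(T−10) [T≤10 °C] = -1.1844
  Pd branch = 0.0053·Pd^0.26·e^(0.059·RH+f) = 0.1652 μm/a
  Sd branch = 0.01025·Sd^0.27·e^(0.036·RH+0.049·T) = 0.4456 μm/a
  sum: 0.1652 + 0.4456 → r_corr = 0.6108 μm/a
Ordering by μm/a: zinc (1.73) > copper (0.611)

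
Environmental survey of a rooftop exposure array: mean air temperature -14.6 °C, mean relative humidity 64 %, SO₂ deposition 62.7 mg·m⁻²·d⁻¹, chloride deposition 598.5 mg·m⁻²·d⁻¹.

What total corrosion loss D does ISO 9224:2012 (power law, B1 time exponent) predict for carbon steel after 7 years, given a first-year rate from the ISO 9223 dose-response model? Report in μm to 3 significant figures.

D(7) = 72.3 μm

carbon steel: f(T) = +0.150·(T−10) [T≤10 °C] = -3.6900
  Pd branch = 1.77·Pd^0.52·e^(0.02·RH+f) = 1.367 μm/a
  Cl⁻ term: 0.102·598.5^0.62·exp(0.033·64+0.04·-14.6) = 24.77
  sum: 1.367 + 24.77 → r_corr = 26.14 μm/a
Long-term exponent b (ISO 9224 Table 2, B1) = 0.523
  D(7) = 26.14 × 7^0.523 = 26.14 × 2.767 = 72.33 μm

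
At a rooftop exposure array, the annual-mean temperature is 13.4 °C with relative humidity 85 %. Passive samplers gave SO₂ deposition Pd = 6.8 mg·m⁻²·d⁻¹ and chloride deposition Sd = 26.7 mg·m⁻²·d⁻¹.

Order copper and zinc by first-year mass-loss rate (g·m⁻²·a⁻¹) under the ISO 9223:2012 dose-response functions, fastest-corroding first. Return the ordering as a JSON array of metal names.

["copper", "zinc"]

copper: T>10 °C ⇒ hinge -0.080·(13.4−10) = -0.2720
  sulphur-dioxide contribution → 1.001 μm/a
  chloride contribution → 1.023 μm/a
  total first-year rate 2.025 μm/a
  mass loss = 2.025 μm/a × 8.96 g/cm³ = 18.14 g·m⁻²·a⁻¹
zinc: f(T) = -0.071·(T−10) [T>10 °C] = -0.2414
  sulphur-dioxide contribution → 1.175 μm/a
  chloride contribution → 0.7017 μm/a
  ⇒ r_corr(zinc) = 1.877 μm/a
  mass loss = 1.877 μm/a × 7.14 g/cm³ = 13.4 g·m⁻²·a⁻¹
Ordering by g·m⁻²·a⁻¹: copper (18.1) > zinc (13.4)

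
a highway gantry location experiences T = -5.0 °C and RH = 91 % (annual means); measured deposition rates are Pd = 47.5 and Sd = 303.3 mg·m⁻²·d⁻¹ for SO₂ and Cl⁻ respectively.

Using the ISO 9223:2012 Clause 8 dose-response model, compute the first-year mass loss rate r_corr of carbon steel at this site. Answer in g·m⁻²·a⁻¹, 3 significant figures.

carbon steel: temperature factor f = +0.150·(-15.0) = -2.2500
  SO₂ term: 1.77·47.5^0.52·exp(0.02·91-2.2500) = 8.572
  Cl⁻ term: 0.102·303.3^0.62·exp(0.033·91+0.04·-5.0) = 58.17
  r_corr = 8.572 + 58.17 = 66.74 μm/a
Convert to mass loss: 66.74 μm/a × 7.85 g/cm³ = 523.9 g·m⁻²·a⁻¹

r_corr = 524 g·m⁻²·a⁻¹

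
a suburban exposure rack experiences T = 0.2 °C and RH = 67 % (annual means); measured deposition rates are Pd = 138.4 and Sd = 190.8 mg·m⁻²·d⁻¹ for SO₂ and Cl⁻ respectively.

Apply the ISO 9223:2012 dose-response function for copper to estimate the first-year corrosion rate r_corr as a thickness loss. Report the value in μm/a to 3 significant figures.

copper: T≤10 °C ⇒ hinge +0.126·(0.2−10) = -1.2348
  Pd branch = 0.0053·Pd^0.26·e^(0.059·RH+f) = 0.2894 μm/a
  Cl⁻ term: 0.01025·190.8^0.27·exp(0.036·67+0.049·0.2) = 0.4767
  r_corr = 0.2894 + 0.4767 = 0.7661 μm/a

r_corr = 0.766 μm/a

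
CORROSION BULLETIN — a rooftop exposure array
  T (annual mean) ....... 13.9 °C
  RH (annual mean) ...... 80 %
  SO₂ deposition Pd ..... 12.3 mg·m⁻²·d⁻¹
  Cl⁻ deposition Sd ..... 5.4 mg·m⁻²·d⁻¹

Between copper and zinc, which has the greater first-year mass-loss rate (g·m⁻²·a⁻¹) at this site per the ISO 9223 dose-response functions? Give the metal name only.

copper

copper: f(T) = -0.080·(T−10) [T>10 °C] = -0.3120
  SO₂ term: 0.0053·12.3^0.26·exp(0.059·80-0.3120) = 0.8356
  Cl⁻ term: 0.01025·5.4^0.27·exp(0.036·80+0.049·13.9) = 0.5689
  r_corr = 0.8356 + 0.5689 = 1.405 μm/a
  mass loss = 1.405 μm/a × 8.96 g/cm³ = 12.58 g·m⁻²·a⁻¹
zinc: f(T) = -0.071·(T−10) [T>10 °C] = -0.2769
  Pd branch = 0.0129·Pd^0.44·e^(0.046·RH+f) = 1.17 μm/a
  Cl⁻ term: 0.0175·5.4^0.57·exp(0.008·80+0.085·13.9) = 0.2829
  r_corr = 1.17 + 0.2829 = 1.453 μm/a
  mass loss = 1.453 μm/a × 7.14 g/cm³ = 10.37 g·m⁻²·a⁻¹
Ordering by g·m⁻²·a⁻¹: copper (12.6) > zinc (10.4)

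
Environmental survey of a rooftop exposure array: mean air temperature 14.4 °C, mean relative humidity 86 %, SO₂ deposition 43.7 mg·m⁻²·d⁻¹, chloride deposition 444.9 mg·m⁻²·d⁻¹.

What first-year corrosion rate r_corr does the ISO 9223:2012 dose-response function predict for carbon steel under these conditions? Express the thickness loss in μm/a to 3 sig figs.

carbon steel: f(T) = -0.054·(T−10) [T>10 °C] = -0.2376
  Pd branch = 1.77·Pd^0.52·e^(0.02·RH+f) = 55.57 μm/a
  Sd branch = 0.102·Sd^0.62·e^(0.033·RH+0.04·T) = 135.9 μm/a
  sum: 55.57 + 135.9 → r_corr = 191.5 μm/a

r_corr = 191 μm/a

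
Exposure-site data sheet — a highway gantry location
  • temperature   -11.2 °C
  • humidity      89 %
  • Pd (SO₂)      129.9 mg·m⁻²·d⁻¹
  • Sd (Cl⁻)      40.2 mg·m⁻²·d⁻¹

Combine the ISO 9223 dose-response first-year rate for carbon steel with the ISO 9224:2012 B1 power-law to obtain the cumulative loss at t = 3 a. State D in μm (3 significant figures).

D(3) = 31.3 μm

carbon steel: T≤10 °C ⇒ hinge +0.150·(-11.2−10) = -3.1800
  sulphur-dioxide contribution → 5.483 μm/a
  chloride contribution → 12.14 μm/a
  ⇒ r_corr(carbon steel) = 17.62 μm/a
Power-law: D(3) = r_corr · 3^0.523
  D(3) = 17.62 × 3^0.523 = 17.62 × 1.776 = 31.3 μm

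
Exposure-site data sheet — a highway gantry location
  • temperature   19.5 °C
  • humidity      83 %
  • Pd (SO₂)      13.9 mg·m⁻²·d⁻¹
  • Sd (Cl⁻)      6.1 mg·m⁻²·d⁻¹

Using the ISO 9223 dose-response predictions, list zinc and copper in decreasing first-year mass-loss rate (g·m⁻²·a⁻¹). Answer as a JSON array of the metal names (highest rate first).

["copper", "zinc"]

zinc: f(T) = -0.071·(T−10) [T>10 °C] = -0.6745
  sulphur-dioxide contribution → 0.9522 μm/a
  chloride contribution → 0.4999 μm/a
  total first-year rate 1.452 μm/a
  mass loss = 1.452 μm/a × 7.14 g/cm³ = 10.37 g·m⁻²·a⁻¹
copper: temperature factor f = -0.080·(9.5) = -0.7600
  sulphur-dioxide contribution → 0.6579 μm/a
  chloride contribution → 0.8618 μm/a
  total first-year rate 1.52 μm/a
  mass loss = 1.52 μm/a × 8.96 g/cm³ = 13.62 g·m⁻²·a⁻¹
Ordering by g·m⁻²·a⁻¹: copper (13.6) > zinc (10.4)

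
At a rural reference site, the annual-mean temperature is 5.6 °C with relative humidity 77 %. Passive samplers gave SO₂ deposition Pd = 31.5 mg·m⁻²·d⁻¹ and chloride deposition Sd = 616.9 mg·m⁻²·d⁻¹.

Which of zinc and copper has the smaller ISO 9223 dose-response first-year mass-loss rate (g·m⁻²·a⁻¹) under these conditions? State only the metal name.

zinc: f(T) = +0.038·(T−10) [T≤10 °C] = -0.1672
  Pd branch = 0.0129·Pd^0.44·e^(0.046·RH+f) = 1.72 μm/a
  Cl⁻ term: 0.0175·616.9^0.57·exp(0.008·77+0.085·5.6) = 2.031
  r_corr = 1.72 + 2.031 = 3.751 μm/a
  mass loss = 3.751 μm/a × 7.14 g/cm³ = 26.78 g·m⁻²·a⁻¹
copper: f(T) = +0.126·(T−10) [T≤10 °C] = -0.5544
  Pd branch = 0.0053·Pd^0.26·e^(0.059·RH+f) = 0.7016 μm/a
  Cl⁻ term: 0.01025·616.9^0.27·exp(0.036·77+0.049·5.6) = 1.222
  sum: 0.7016 + 1.222 → r_corr = 1.924 μm/a
  mass loss = 1.924 μm/a × 8.96 g/cm³ = 17.24 g·m⁻²·a⁻¹
Ordering by g·m⁻²·a⁻¹: zinc (26.8) > copper (17.2)

copper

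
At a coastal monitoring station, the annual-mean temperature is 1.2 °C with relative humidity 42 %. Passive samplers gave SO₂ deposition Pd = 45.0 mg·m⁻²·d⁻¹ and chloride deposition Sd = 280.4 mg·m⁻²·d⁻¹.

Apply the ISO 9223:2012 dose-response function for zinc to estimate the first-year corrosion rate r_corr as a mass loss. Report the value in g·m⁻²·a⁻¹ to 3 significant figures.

zinc: f(T) = +0.038·(T−10) [T≤10 °C] = -0.3344
  Pd branch = 0.0129·Pd^0.44·e^(0.046·RH+f) = 0.3403 μm/a
  Sd branch = 0.0175·Sd^0.57·e^(0.008·RH+0.085·T) = 0.6737 μm/a
  r_corr = 0.3403 + 0.6737 = 1.014 μm/a
Convert to mass loss: 1.014 μm/a × 7.14 g/cm³ = 7.24 g·m⁻²·a⁻¹

r_corr = 7.24 g·m⁻²·a⁻¹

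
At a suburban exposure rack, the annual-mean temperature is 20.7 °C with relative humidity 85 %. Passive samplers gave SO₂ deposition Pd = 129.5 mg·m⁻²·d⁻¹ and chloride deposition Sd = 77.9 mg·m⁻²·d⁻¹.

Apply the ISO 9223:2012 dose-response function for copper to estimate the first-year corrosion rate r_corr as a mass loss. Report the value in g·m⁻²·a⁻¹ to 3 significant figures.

r_corr = 28.3 g·m⁻²·a⁻¹

copper: T>10 °C ⇒ hinge -0.080·(20.7−10) = -0.8560
  Pd branch = 0.0053·Pd^0.26·e^(0.059·RH+f) = 1.201 μm/a
  Sd branch = 0.01025·Sd^0.27·e^(0.036·RH+0.049·T) = 1.954 μm/a
  r_corr = 1.201 + 1.954 = 3.155 μm/a
Convert to mass loss: 3.155 μm/a × 8.96 g/cm³ = 28.27 g·m⁻²·a⁻¹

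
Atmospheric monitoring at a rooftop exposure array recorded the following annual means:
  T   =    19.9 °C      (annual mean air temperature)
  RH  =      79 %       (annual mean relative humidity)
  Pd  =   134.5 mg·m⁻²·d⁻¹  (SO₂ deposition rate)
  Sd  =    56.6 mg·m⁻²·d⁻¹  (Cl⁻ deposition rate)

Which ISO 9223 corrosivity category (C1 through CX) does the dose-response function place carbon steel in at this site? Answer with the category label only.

C5

carbon steel: T>10 °C ⇒ hinge -0.054·(19.9−10) = -0.5346
  SO₂ term: 1.77·134.5^0.52·exp(0.02·79-0.5346) = 64.41
  Cl⁻ term: 0.102·56.6^0.62·exp(0.033·79+0.04·19.9) = 37.43
  r_corr = 64.41 + 37.43 = 101.8 μm/a
102 μm/a falls in (80, 200] for carbon steel → category C5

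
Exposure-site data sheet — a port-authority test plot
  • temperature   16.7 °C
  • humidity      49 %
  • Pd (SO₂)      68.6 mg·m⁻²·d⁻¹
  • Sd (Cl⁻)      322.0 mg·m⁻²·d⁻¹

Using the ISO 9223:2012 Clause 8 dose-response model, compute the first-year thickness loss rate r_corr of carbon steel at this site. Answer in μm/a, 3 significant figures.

r_corr = 65.6 μm/a

carbon steel: temperature factor f = -0.054·(6.7) = -0.3618
  SO₂ term: 1.77·68.6^0.52·exp(0.02·49-0.3618) = 29.6
  Cl⁻ term: 0.102·322.0^0.62·exp(0.033·49+0.04·16.7) = 35.96
  sum: 29.6 + 35.96 → r_corr = 65.56 μm/a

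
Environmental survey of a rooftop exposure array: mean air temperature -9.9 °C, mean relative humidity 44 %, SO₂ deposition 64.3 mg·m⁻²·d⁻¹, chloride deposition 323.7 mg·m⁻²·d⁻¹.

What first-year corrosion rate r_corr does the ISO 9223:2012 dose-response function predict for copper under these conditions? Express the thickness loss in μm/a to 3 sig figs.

copper: T≤10 °C ⇒ hinge +0.126·(-9.9−10) = -2.5074
  Pd branch = 0.0053·Pd^0.26·e^(0.059·RH+f) = 0.0171 μm/a
  Cl⁻ term: 0.01025·323.7^0.27·exp(0.036·44+0.049·-9.9) = 0.1465
  r_corr = 0.0171 + 0.1465 = 0.1636 μm/a

r_corr = 0.164 μm/a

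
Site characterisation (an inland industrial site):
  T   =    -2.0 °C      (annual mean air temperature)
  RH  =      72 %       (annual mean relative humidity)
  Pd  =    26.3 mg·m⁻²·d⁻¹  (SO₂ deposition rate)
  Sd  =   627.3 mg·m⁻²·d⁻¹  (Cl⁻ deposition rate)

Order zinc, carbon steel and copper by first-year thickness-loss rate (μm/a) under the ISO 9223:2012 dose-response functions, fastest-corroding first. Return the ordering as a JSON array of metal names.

["carbon steel", "zinc", "copper"]

zinc: T≤10 °C ⇒ hinge +0.038·(-2.0−10) = -0.4560
  Pd branch = 0.0129·Pd^0.44·e^(0.046·RH+f) = 0.9456 μm/a
  Sd branch = 0.0175·Sd^0.57·e^(0.008·RH+0.085·T) = 1.033 μm/a
  r_corr = 0.9456 + 1.033 = 1.978 μm/a
carbon steel: f(T) = +0.150·(T−10) [T≤10 °C] = -1.8000
  Pd branch = 1.77·Pd^0.52·e^(0.02·RH+f) = 6.761 μm/a
  Sd branch = 0.102·Sd^0.62·e^(0.033·RH+0.04·T) = 54.98 μm/a
  r_corr = 6.761 + 54.98 = 61.74 μm/a
copper: f(T) = +0.126·(T−10) [T≤10 °C] = -1.5120
  Pd branch = 0.0053·Pd^0.26·e^(0.059·RH+f) = 0.1913 μm/a
  Cl⁻ term: 0.01025·627.3^0.27·exp(0.036·72+0.049·-2.0) = 0.7066
  r_corr = 0.1913 + 0.7066 = 0.8979 μm/a
Ordering by μm/a: carbon steel (61.7) > zinc (1.98) > copper (0.898)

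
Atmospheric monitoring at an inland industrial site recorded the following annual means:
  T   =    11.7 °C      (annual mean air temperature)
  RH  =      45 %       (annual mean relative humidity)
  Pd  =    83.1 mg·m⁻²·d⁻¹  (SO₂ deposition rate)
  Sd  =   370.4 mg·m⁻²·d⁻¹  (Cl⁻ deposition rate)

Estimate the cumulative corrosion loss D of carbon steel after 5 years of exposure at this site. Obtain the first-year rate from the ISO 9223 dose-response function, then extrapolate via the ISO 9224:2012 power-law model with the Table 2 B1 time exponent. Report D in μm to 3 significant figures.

carbon steel: f(T) = -0.054·(T−10) [T>10 °C] = -0.0918
  Pd branch = 1.77·Pd^0.52·e^(0.02·RH+f) = 39.55 μm/a
  Sd branch = 0.102·Sd^0.62·e^(0.033·RH+0.04·T) = 28.14 μm/a
  sum: 39.55 + 28.14 → r_corr = 67.69 μm/a
Power-law: D(5) = r_corr · 5^0.523
  D(5) = 67.69 × 5^0.523 = 67.69 × 2.32 = 157.1 μm

D(5) = 157 μm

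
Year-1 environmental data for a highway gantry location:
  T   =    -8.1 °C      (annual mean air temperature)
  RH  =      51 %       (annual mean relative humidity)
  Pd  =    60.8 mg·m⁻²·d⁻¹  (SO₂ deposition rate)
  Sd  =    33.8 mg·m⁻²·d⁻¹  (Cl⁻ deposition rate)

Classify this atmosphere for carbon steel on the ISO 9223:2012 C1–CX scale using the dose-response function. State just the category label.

carbon steel: T≤10 °C ⇒ hinge +0.150·(-8.1−10) = -2.7150
  Pd branch = 1.77·Pd^0.52·e^(0.02·RH+f) = 2.751 μm/a
  Sd branch = 0.102·Sd^0.62·e^(0.033·RH+0.04·T) = 3.522 μm/a
  sum: 2.751 + 3.522 → r_corr = 6.272 μm/a
6.27 μm/a falls in (1.3, 25] for carbon steel → category C2

C2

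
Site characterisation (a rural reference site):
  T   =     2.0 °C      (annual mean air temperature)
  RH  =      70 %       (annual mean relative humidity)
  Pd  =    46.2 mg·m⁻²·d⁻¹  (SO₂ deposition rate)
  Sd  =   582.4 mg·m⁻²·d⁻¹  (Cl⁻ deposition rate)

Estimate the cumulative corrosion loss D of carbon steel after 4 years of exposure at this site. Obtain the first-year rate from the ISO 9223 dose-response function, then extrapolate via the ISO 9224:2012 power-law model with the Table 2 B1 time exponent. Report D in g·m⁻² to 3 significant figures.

D(4) = 1.19e+03 g·m⁻²

carbon steel: T≤10 °C ⇒ hinge +0.150·(2.0−10) = -1.2000
  Pd branch = 1.77·Pd^0.52·e^(0.02·RH+f) = 15.87 μm/a
  Cl⁻ term: 0.102·582.4^0.62·exp(0.033·70+0.04·2.0) = 57.68
  r_corr = 15.87 + 57.68 = 73.54 μm/a
Power-law: D(4) = r_corr · 4^0.523
  D(4) = 73.54 × 4^0.523 = 73.54 × 2.065 = 151.8 μm
  Mass loss = 151.8 μm × 7.85 g/cm³ = 1192 g·m⁻²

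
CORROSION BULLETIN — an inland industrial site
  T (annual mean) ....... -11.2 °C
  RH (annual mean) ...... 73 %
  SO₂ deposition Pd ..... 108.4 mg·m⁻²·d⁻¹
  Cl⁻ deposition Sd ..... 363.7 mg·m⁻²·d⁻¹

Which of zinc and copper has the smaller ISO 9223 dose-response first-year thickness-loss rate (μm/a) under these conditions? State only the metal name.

zinc: f(T) = +0.038·(T−10) [T≤10 °C] = -0.8056
  SO₂ term: 0.0129·108.4^0.44·exp(0.046·73-0.8056) = 1.302
  Sd branch = 0.0175·Sd^0.57·e^(0.008·RH+0.085·T) = 0.349 μm/a
  sum: 1.302 + 0.349 → r_corr = 1.651 μm/a
copper: f(T) = +0.126·(T−10) [T≤10 °C] = -2.6712
  Pd branch = 0.0053·Pd^0.26·e^(0.059·RH+f) = 0.092 μm/a
  Cl⁻ term: 0.01025·363.7^0.27·exp(0.036·73+0.049·-11.2) = 0.4028
  sum: 0.092 + 0.4028 → r_corr = 0.4948 μm/a
Ordering by μm/a: zinc (1.65) > copper (0.495)

copper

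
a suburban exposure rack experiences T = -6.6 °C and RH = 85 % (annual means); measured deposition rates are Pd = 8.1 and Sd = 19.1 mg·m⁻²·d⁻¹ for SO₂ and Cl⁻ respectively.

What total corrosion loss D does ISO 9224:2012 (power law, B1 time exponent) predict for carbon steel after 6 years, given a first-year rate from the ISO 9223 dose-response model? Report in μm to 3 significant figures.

D(6) = 26.7 μm

carbon steel: T≤10 °C ⇒ hinge +0.150·(-6.6−10) = -2.4900
  sulphur-dioxide contribution → 2.384 μm/a
  chloride contribution → 8.061 μm/a
  total first-year rate 10.44 μm/a
Power-law: D(6) = r_corr · 6^0.523
  D(6) = 10.44 × 6^0.523 = 10.44 × 2.553 = 26.66 μm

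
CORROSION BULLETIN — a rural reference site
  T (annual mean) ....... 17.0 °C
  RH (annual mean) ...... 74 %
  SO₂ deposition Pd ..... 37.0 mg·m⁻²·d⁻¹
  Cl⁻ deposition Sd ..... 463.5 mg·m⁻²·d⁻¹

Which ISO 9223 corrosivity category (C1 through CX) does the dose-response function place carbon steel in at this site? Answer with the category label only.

carbon steel: f(T) = -0.054·(T−10) [T>10 °C] = -0.3780
  SO₂ term: 1.77·37.0^0.52·exp(0.02·74-0.3780) = 34.84
  Sd branch = 0.102·Sd^0.62·e^(0.033·RH+0.04·T) = 104.1 μm/a
  r_corr = 34.84 + 104.1 = 138.9 μm/a
ISO 9223 Table 2 (carbon steel): 80 < 139 ≤ 200 μm/a ⇒ C5

C5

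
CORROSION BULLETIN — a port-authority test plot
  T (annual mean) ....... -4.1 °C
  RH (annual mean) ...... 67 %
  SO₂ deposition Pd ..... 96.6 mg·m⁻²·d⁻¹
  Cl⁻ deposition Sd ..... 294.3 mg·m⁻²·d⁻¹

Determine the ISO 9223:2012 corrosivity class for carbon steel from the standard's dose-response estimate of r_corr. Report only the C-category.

C3

carbon steel: temperature factor f = +0.150·(-14.1) = -2.1150
  Pd branch = 1.77·Pd^0.52·e^(0.02·RH+f) = 8.782 μm/a
  Cl⁻ term: 0.102·294.3^0.62·exp(0.033·67+0.04·-4.1) = 26.81
  r_corr = 8.782 + 26.81 = 35.59 μm/a
35.6 μm/a falls in (25, 50] for carbon steel → category C3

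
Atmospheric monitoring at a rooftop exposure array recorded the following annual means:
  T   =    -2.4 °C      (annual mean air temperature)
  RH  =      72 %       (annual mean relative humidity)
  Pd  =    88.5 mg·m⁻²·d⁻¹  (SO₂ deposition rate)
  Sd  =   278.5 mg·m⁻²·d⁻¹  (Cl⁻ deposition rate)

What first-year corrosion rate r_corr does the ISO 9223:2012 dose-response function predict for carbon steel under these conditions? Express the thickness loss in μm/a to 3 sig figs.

r_corr = 44.7 μm/a

carbon steel: temperature factor f = +0.150·(-12.4) = -1.8600
  sulphur-dioxide contribution → 11.97 μm/a
  chloride contribution → 32.7 μm/a
  ⇒ r_corr(carbon steel) = 44.67 μm/a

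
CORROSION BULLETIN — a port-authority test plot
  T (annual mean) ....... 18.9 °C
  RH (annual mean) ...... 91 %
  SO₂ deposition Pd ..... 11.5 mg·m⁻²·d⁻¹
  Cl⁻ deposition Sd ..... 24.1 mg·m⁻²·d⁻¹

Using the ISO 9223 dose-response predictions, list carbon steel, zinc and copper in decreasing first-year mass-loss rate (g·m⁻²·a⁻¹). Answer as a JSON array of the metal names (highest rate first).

["carbon steel", "copper", "zinc"]

carbon steel: T>10 °C ⇒ hinge -0.054·(18.9−10) = -0.4806
  Pd branch = 1.77·Pd^0.52·e^(0.02·RH+f) = 24.06 μm/a
  Sd branch = 0.102·Sd^0.62·e^(0.033·RH+0.04·T) = 31.47 μm/a
  sum: 24.06 + 31.47 → r_corr = 55.53 μm/a
  mass loss = 55.53 μm/a × 7.85 g/cm³ = 435.9 g·m⁻²·a⁻¹
zinc: temperature factor f = -0.071·(8.9) = -0.6319
  SO₂ term: 0.0129·11.5^0.44·exp(0.046·91-0.6319) = 1.321
  Cl⁻ term: 0.0175·24.1^0.57·exp(0.008·91+0.085·18.9) = 1.108
  r_corr = 1.321 + 1.108 = 2.429 μm/a
  mass loss = 2.429 μm/a × 7.14 g/cm³ = 17.34 g·m⁻²·a⁻¹
copper: temperature factor f = -0.080·(8.9) = -0.7120
  Pd branch = 0.0053·Pd^0.26·e^(0.059·RH+f) = 1.053 μm/a
  Sd branch = 0.01025·Sd^0.27·e^(0.036·RH+0.049·T) = 1.617 μm/a
  r_corr = 1.053 + 1.617 = 2.671 μm/a
  mass loss = 2.671 μm/a × 8.96 g/cm³ = 23.93 g·m⁻²·a⁻¹
Ordering by g·m⁻²·a⁻¹: carbon steel (436) > copper (23.9) > zinc (17.3)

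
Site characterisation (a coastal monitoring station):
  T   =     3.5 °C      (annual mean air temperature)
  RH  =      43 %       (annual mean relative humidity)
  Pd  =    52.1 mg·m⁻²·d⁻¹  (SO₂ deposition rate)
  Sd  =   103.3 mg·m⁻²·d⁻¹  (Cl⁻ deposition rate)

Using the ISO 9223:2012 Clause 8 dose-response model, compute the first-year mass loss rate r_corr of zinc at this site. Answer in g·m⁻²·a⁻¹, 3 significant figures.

r_corr = 6.30 g·m⁻²·a⁻¹

zinc: T≤10 °C ⇒ hinge +0.038·(3.5−10) = -0.2470
  SO₂ term: 0.0129·52.1^0.44·exp(0.046·43-0.2470) = 0.4147
  Sd branch = 0.0175·Sd^0.57·e^(0.008·RH+0.085·T) = 0.4674 μm/a
  r_corr = 0.4147 + 0.4674 = 0.8821 μm/a
Convert to mass loss: 0.8821 μm/a × 7.14 g/cm³ = 6.298 g·m⁻²·a⁻¹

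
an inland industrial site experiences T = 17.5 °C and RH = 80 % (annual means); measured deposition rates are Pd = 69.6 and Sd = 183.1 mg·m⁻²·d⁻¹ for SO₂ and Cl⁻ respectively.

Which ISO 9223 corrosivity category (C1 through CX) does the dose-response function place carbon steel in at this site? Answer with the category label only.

C5

carbon steel: f(T) = -0.054·(T−10) [T>10 °C] = -0.4050
  Pd branch = 1.77·Pd^0.52·e^(0.02·RH+f) = 53.1 μm/a
  Sd branch = 0.102·Sd^0.62·e^(0.033·RH+0.04·T) = 72.78 μm/a
  r_corr = 53.1 + 72.78 = 125.9 μm/a
Category bounds: 80…200 μm/a bracket r_corr ⇒ C5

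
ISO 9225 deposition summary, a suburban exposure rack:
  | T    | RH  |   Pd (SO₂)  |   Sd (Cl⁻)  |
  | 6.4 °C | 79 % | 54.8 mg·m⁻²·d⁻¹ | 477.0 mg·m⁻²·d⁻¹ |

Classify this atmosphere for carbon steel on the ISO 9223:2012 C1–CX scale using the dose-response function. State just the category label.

carbon steel: temperature factor f = +0.150·(-3.6) = -0.5400
  SO₂ term: 1.77·54.8^0.52·exp(0.02·79-0.5400) = 40.16
  Cl⁻ term: 0.102·477.0^0.62·exp(0.033·79+0.04·6.4) = 81.78
  sum: 40.16 + 81.78 → r_corr = 121.9 μm/a
122 μm/a falls in (80, 200] for carbon steel → category C5

C5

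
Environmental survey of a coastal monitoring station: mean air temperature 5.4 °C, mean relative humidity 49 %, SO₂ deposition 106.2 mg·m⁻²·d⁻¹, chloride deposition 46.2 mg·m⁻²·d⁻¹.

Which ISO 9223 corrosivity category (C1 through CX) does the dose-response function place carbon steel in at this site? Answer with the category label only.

C3

carbon steel: f(T) = +0.150·(T−10) [T≤10 °C] = -0.6900
  SO₂ term: 1.77·106.2^0.52·exp(0.02·49-0.6900) = 26.76
  Sd branch = 0.102·Sd^0.62·e^(0.033·RH+0.04·T) = 6.867 μm/a
  r_corr = 26.76 + 6.867 = 33.63 μm/a
33.6 μm/a falls in (25, 50] for carbon steel → category C3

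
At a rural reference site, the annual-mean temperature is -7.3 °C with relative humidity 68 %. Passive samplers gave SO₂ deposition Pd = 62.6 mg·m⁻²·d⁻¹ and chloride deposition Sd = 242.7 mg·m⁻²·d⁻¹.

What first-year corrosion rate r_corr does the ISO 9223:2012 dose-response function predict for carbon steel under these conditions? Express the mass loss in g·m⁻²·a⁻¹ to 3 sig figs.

r_corr = 205 g·m⁻²·a⁻¹

carbon steel: T≤10 °C ⇒ hinge +0.150·(-7.3−10) = -2.5950
  sulphur-dioxide contribution → 4.424 μm/a
  chloride contribution → 21.63 μm/a
  total first-year rate 26.06 μm/a
Convert to mass loss: 26.06 μm/a × 7.85 g/cm³ = 204.5 g·m⁻²·a⁻¹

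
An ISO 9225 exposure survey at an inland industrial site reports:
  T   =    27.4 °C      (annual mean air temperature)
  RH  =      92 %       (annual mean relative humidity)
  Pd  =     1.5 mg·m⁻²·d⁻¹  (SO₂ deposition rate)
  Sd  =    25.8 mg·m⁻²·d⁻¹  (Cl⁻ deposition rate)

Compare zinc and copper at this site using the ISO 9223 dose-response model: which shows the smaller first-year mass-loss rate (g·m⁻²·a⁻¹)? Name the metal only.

zinc: f(T) = -0.071·(T−10) [T>10 °C] = -1.2354
  SO₂ term: 0.0129·1.5^0.44·exp(0.046·92-1.2354) = 0.3087
  Sd branch = 0.0175·Sd^0.57·e^(0.008·RH+0.085·T) = 2.392 μm/a
  sum: 0.3087 + 2.392 → r_corr = 2.701 μm/a
  mass loss = 2.701 μm/a × 7.14 g/cm³ = 19.28 g·m⁻²·a⁻¹
copper: T>10 °C ⇒ hinge -0.080·(27.4−10) = -1.3920
  Pd branch = 0.0053·Pd^0.26·e^(0.059·RH+f) = 0.3333 μm/a
  Sd branch = 0.01025·Sd^0.27·e^(0.036·RH+0.049·T) = 2.59 μm/a
  r_corr = 0.3333 + 2.59 = 2.923 μm/a
  mass loss = 2.923 μm/a × 8.96 g/cm³ = 26.19 g·m⁻²·a⁻¹
Ordering by g·m⁻²·a⁻¹: copper (26.2) > zinc (19.3)

zinc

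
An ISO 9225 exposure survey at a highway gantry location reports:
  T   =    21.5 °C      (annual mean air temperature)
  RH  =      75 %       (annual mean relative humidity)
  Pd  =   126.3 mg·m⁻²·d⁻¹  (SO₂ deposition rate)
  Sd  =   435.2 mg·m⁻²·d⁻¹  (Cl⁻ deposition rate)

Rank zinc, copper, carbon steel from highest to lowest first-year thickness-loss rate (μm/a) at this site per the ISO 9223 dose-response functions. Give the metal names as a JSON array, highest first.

["carbon steel", "zinc", "copper"]

zinc: temperature factor f = -0.071·(11.5) = -0.8165
  sulphur-dioxide contribution → 1.51 μm/a
  chloride contribution → 6.329 μm/a
  ⇒ r_corr(zinc) = 7.839 μm/a
copper: f(T) = -0.080·(T−10) [T>10 °C] = -0.9200
  sulphur-dioxide contribution → 0.6206 μm/a
  chloride contribution → 2.256 μm/a
  ⇒ r_corr(copper) = 2.876 μm/a
carbon steel: temperature factor f = -0.054·(11.5) = -0.6210
  sulphur-dioxide contribution → 52.78 μm/a
  chloride contribution → 123.9 μm/a
  total first-year rate 176.6 μm/a
Ordering by μm/a: carbon steel (177) > zinc (7.84) > copper (2.88)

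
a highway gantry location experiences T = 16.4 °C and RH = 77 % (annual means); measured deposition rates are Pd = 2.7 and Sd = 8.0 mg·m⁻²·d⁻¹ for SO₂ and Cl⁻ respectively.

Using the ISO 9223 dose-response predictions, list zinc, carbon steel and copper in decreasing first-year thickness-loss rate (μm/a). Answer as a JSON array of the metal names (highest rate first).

zinc: f(T) = -0.071·(T−10) [T>10 °C] = -0.4544
  Pd branch = 0.0129·Pd^0.44·e^(0.046·RH+f) = 0.4378 μm/a
  Sd branch = 0.0175·Sd^0.57·e^(0.008·RH+0.085·T) = 0.4273 μm/a
  r_corr = 0.4378 + 0.4273 = 0.8651 μm/a
carbon steel: f(T) = -0.054·(T−10) [T>10 °C] = -0.3456
  Pd branch = 1.77·Pd^0.52·e^(0.02·RH+f) = 9.795 μm/a
  Cl⁻ term: 0.102·8.0^0.62·exp(0.033·77+0.04·16.4) = 9.056
  r_corr = 9.795 + 9.056 = 18.85 μm/a
copper: temperature factor f = -0.080·(6.4) = -0.5120
  SO₂ term: 0.0053·2.7^0.26·exp(0.059·77-0.5120) = 0.3864
  Sd branch = 0.01025·Sd^0.27·e^(0.036·RH+0.049·T) = 0.6418 μm/a
  sum: 0.3864 + 0.6418 → r_corr = 1.028 μm/a
Ordering by μm/a: carbon steel (18.9) > copper (1.03) > zinc (0.865)

["carbon steel", "copper", "zinc"]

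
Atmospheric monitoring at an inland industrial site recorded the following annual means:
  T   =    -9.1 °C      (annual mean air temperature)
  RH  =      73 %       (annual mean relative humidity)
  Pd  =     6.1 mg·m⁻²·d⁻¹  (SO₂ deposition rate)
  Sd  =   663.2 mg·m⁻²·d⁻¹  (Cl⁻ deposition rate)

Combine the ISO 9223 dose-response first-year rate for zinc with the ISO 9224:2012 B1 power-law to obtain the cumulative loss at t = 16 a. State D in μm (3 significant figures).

zinc: T≤10 °C ⇒ hinge +0.038·(-9.1−10) = -0.7258
  sulphur-dioxide contribution → 0.3975 μm/a
  chloride contribution → 0.5876 μm/a
  ⇒ r_corr(zinc) = 0.985 μm/a
ISO 9224: D(t) = r_corr · t^b with b = 0.813 (zinc, B1)
  D(16) = 0.985 × 16^0.813 = 0.985 × 9.527 = 9.384 μm

D(16) = 9.38 μm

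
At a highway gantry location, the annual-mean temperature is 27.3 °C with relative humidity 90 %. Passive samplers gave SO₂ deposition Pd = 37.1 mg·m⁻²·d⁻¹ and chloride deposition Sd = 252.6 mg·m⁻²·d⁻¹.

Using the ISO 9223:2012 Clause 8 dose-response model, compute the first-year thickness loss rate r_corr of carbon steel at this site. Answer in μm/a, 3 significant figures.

r_corr = 210 μm/a

carbon steel: temperature factor f = -0.054·(17.3) = -0.9342
  SO₂ term: 1.77·37.1^0.52·exp(0.02·90-0.9342) = 27.55
  Cl⁻ term: 0.102·252.6^0.62·exp(0.033·90+0.04·27.3) = 182.9
  sum: 27.55 + 182.9 → r_corr = 210.4 μm/a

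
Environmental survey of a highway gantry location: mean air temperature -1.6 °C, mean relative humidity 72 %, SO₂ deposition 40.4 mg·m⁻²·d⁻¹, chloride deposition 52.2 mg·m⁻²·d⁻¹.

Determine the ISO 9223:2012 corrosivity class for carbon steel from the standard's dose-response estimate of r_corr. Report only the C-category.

carbon steel: f(T) = +0.150·(T−10) [T≤10 °C] = -1.7400
  Pd branch = 1.77·Pd^0.52·e^(0.02·RH+f) = 8.974 μm/a
  Cl⁻ term: 0.102·52.2^0.62·exp(0.033·72+0.04·-1.6) = 11.96
  r_corr = 8.974 + 11.96 = 20.93 μm/a
20.9 μm/a falls in (1.3, 25] for carbon steel → category C2

C2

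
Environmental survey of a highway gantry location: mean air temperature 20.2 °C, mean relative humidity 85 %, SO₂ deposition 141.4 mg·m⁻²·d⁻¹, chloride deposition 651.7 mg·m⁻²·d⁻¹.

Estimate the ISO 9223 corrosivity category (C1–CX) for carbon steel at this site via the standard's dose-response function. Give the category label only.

CX

carbon steel: T>10 °C ⇒ hinge -0.054·(20.2−10) = -0.5508
  sulphur-dioxide contribution → 73.33 μm/a
  chloride contribution → 210.1 μm/a
  total first-year rate 283.4 μm/a
283 μm/a falls in (200, 700] for carbon steel → category CX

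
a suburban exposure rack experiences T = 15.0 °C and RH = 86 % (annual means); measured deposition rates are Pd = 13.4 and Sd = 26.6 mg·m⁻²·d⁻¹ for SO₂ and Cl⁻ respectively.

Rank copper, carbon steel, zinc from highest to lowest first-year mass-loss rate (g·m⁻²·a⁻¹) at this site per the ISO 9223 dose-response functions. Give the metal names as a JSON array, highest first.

copper: temperature factor f = -0.080·(5.0) = -0.4000
  Pd branch = 0.0053·Pd^0.26·e^(0.059·RH+f) = 1.115 μm/a
  Cl⁻ term: 0.01025·26.6^0.27·exp(0.036·86+0.049·15.0) = 1.146
  sum: 1.115 + 1.146 → r_corr = 2.261 μm/a
  mass loss = 2.261 μm/a × 8.96 g/cm³ = 20.26 g·m⁻²·a⁻¹
carbon steel: f(T) = -0.054·(T−10) [T>10 °C] = -0.2700
  Pd branch = 1.77·Pd^0.52·e^(0.02·RH+f) = 29.09 μm/a
  Sd branch = 0.102·Sd^0.62·e^(0.033·RH+0.04·T) = 24.27 μm/a
  r_corr = 29.09 + 24.27 = 53.37 μm/a
  mass loss = 53.37 μm/a × 7.85 g/cm³ = 418.9 g·m⁻²·a⁻¹
zinc: f(T) = -0.071·(T−10) [T>10 °C] = -0.3550
  Pd branch = 0.0129·Pd^0.44·e^(0.046·RH+f) = 1.481 μm/a
  Sd branch = 0.0175·Sd^0.57·e^(0.008·RH+0.085·T) = 0.8086 μm/a
  sum: 1.481 + 0.8086 → r_corr = 2.289 μm/a
  mass loss = 2.289 μm/a × 7.14 g/cm³ = 16.34 g·m⁻²·a⁻¹
Ordering by g·m⁻²·a⁻¹: carbon steel (419) > copper (20.3) > zinc (16.3)

["carbon steel", "copper", "zinc"]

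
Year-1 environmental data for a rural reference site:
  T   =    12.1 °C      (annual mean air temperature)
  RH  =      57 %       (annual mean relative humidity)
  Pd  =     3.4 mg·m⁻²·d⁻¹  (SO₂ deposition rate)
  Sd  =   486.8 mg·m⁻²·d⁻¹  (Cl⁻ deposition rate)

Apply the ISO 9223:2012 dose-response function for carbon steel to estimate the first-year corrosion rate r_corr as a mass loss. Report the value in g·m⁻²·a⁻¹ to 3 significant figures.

carbon steel: temperature factor f = -0.054·(2.1) = -0.1134
  sulphur-dioxide contribution → 9.337 μm/a
  chloride contribution → 50.33 μm/a
  ⇒ r_corr(carbon steel) = 59.67 μm/a
Convert to mass loss: 59.67 μm/a × 7.85 g/cm³ = 468.4 g·m⁻²·a⁻¹

r_corr = 468 g·m⁻²·a⁻¹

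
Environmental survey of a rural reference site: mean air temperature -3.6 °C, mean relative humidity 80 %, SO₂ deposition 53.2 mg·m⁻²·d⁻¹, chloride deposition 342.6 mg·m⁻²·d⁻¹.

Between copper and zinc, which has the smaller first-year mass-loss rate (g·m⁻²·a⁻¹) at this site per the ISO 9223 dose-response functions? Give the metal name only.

copper

copper: f(T) = +0.126·(T−10) [T≤10 °C] = -1.7136
  sulphur-dioxide contribution → 0.3011 μm/a
  chloride contribution → 0.7401 μm/a
  ⇒ r_corr(copper) = 1.041 μm/a
  mass loss = 1.041 μm/a × 8.96 g/cm³ = 9.329 g·m⁻²·a⁻¹
zinc: T≤10 °C ⇒ hinge +0.038·(-3.6−10) = -0.5168
  sulphur-dioxide contribution → 1.753 μm/a
  chloride contribution → 0.6806 μm/a
  ⇒ r_corr(zinc) = 2.434 μm/a
  mass loss = 2.434 μm/a × 7.14 g/cm³ = 17.38 g·m⁻²·a⁻¹
Ordering by g·m⁻²·a⁻¹: zinc (17.4) > copper (9.33)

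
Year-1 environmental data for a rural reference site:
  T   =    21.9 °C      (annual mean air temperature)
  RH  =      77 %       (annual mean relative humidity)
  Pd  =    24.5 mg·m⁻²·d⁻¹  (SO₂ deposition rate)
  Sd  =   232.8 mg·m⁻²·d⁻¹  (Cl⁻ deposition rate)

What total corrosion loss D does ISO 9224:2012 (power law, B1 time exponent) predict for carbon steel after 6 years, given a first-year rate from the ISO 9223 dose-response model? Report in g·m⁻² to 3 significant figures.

carbon steel: f(T) = -0.054·(T−10) [T>10 °C] = -0.6426
  SO₂ term: 1.77·24.5^0.52·exp(0.02·77-0.6426) = 22.91
  Cl⁻ term: 0.102·232.8^0.62·exp(0.033·77+0.04·21.9) = 91.22
  r_corr = 22.91 + 91.22 = 114.1 μm/a
Long-term exponent b (ISO 9224 Table 2, B1) = 0.523
  D(6) = 114.1 × 6^0.523 = 114.1 × 2.553 = 291.3 μm
  Mass loss = 291.3 μm × 7.85 g/cm³ = 2287 g·m⁻²

D(6) = 2.29e+03 g·m⁻²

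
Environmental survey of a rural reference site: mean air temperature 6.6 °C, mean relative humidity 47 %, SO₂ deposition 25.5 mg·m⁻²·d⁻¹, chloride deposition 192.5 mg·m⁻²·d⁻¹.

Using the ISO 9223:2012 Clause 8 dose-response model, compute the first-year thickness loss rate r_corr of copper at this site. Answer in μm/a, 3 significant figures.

r_corr = 0.447 μm/a

copper: f(T) = +0.126·(T−10) [T≤10 °C] = -0.4284
  Pd branch = 0.0053·Pd^0.26·e^(0.059·RH+f) = 0.1283 μm/a
  Cl⁻ term: 0.01025·192.5^0.27·exp(0.036·47+0.049·6.6) = 0.3183
  r_corr = 0.1283 + 0.3183 = 0.4466 μm/a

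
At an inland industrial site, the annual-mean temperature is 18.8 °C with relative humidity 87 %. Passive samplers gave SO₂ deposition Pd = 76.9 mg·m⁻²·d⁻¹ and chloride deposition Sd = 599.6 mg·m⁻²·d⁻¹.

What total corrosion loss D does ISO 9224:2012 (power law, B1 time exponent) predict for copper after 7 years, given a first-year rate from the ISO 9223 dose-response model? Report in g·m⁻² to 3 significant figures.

D(7) = 154 g·m⁻²

copper: T>10 °C ⇒ hinge -0.080·(18.8−10) = -0.7040
  Pd branch = 0.0053·Pd^0.26·e^(0.059·RH+f) = 1.374 μm/a
  Sd branch = 0.01025·Sd^0.27·e^(0.036·RH+0.049·T) = 3.319 μm/a
  r_corr = 1.374 + 3.319 = 4.694 μm/a
Power-law: D(7) = r_corr · 7^0.667
  D(7) = 4.694 × 7^0.667 = 4.694 × 3.662 = 17.19 μm
  Mass loss = 17.19 μm × 8.96 g/cm³ = 154 g·m⁻²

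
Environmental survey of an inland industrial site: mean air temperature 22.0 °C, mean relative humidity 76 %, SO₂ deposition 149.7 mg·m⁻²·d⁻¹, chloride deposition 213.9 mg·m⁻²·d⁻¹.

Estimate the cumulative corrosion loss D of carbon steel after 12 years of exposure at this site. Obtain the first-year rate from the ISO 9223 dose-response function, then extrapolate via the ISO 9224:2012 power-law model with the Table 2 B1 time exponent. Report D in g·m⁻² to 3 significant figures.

D(12) = 4.07e+03 g·m⁻²

carbon steel: temperature factor f = -0.054·(12.0) = -0.6480
  Pd branch = 1.77·Pd^0.52·e^(0.02·RH+f) = 57.25 μm/a
  Sd branch = 0.102·Sd^0.62·e^(0.033·RH+0.04·T) = 84.09 μm/a
  r_corr = 57.25 + 84.09 = 141.3 μm/a
Long-term exponent b (ISO 9224 Table 2, B1) = 0.523
  D(12) = 141.3 × 12^0.523 = 141.3 × 3.668 = 518.4 μm
  Mass loss = 518.4 μm × 7.85 g/cm³ = 4069 g·m⁻²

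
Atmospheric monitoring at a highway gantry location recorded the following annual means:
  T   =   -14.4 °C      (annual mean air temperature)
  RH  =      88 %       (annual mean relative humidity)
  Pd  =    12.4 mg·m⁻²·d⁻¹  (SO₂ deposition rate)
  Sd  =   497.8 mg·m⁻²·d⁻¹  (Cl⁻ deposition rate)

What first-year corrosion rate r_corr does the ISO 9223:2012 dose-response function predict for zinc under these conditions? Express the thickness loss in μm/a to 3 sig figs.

zinc: f(T) = +0.038·(T−10) [T≤10 °C] = -0.9272
  SO₂ term: 0.0129·12.4^0.44·exp(0.046·88-0.9272) = 0.8852
  Cl⁻ term: 0.0175·497.8^0.57·exp(0.008·88+0.085·-14.4) = 0.3585
  sum: 0.8852 + 0.3585 → r_corr = 1.244 μm/a

r_corr = 1.24 μm/a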